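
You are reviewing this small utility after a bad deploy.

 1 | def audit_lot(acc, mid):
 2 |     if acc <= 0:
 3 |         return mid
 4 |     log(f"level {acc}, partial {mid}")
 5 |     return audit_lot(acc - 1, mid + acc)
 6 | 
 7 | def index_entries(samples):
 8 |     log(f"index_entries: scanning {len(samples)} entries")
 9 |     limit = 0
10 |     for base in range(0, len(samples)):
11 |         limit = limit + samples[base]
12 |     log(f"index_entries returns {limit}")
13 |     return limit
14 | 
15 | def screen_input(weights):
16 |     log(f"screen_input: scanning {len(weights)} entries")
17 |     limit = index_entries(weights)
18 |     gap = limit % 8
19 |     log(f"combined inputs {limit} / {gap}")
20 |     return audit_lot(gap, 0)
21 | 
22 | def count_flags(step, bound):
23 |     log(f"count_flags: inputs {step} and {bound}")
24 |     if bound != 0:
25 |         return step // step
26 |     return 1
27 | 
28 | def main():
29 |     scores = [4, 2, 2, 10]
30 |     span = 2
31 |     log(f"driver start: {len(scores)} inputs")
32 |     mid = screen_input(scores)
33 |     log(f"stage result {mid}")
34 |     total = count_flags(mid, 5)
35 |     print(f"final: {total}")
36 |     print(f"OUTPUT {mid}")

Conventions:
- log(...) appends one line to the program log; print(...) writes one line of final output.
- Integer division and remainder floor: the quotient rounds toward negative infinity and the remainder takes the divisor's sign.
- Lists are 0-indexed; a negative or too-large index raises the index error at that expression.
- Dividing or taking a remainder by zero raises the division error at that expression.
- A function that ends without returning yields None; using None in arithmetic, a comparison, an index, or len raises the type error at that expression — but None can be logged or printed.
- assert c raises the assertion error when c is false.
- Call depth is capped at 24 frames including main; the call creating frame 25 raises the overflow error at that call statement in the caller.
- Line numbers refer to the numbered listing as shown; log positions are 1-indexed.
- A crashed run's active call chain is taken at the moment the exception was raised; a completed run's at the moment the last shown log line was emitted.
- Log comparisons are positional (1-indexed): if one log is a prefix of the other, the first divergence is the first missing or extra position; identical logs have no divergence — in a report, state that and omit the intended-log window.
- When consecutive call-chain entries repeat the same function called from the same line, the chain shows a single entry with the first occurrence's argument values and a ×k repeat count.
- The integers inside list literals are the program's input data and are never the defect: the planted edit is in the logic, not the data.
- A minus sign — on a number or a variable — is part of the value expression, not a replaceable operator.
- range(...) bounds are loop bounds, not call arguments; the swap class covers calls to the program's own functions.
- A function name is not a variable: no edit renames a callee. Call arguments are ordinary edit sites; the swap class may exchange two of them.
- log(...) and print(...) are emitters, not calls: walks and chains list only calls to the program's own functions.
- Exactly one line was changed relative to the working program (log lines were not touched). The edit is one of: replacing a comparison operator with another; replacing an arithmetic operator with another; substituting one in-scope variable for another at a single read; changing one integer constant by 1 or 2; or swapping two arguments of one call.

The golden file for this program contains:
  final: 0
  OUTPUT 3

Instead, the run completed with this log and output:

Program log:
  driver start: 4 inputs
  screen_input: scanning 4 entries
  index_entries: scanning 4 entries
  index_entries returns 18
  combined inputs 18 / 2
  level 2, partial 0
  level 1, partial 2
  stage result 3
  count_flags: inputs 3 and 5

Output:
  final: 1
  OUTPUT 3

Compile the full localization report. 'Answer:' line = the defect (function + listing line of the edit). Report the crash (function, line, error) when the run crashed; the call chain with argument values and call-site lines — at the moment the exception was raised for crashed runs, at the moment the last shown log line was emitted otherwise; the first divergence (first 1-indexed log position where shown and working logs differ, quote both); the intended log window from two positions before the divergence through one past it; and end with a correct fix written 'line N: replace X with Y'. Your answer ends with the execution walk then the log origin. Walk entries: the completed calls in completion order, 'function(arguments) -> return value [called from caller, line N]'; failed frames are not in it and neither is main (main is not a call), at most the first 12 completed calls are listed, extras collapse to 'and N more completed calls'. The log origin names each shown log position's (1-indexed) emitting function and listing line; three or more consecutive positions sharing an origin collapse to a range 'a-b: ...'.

Answer: the defect is in count_flags at line 25.
Key fact: Nothing in the log betrays the bug — only the output does.
Call chain: main -> count_flags(3, 5) (called at line 34).
First divergence: none — the logs agree in full.
Execution walk:
  index_entries([4, 2, 2, 10]) -> 18  [called from screen_input, line 17]
  audit_lot(0, 3) -> 3  [called from audit_lot, line 5]
  audit_lot(1, 2) -> 3  [called from audit_lot, line 5]
  audit_lot(2, 0) -> 3  [called from screen_input, line 20]
  screen_input([4, 2, 2, 10]) -> 3  [called from main, line 32]
  count_flags(3, 5) -> 1  [called from main, line 34]
Origin of each log line:
  1: emitted by main (line 31)
  2: emitted by screen_input (line 16)
  3: emitted by index_entries (line 8)
  4: emitted by index_entries (line 12)
  5: emitted by screen_input (line 19)
  6: emitted by audit_lot (line 4)
  7: emitted by audit_lot (line 4)
  8: emitted by main (line 33)
  9: emitted by count_flags (line 23)
A correct fix: line 25: replace `step // step` with `step // bound`.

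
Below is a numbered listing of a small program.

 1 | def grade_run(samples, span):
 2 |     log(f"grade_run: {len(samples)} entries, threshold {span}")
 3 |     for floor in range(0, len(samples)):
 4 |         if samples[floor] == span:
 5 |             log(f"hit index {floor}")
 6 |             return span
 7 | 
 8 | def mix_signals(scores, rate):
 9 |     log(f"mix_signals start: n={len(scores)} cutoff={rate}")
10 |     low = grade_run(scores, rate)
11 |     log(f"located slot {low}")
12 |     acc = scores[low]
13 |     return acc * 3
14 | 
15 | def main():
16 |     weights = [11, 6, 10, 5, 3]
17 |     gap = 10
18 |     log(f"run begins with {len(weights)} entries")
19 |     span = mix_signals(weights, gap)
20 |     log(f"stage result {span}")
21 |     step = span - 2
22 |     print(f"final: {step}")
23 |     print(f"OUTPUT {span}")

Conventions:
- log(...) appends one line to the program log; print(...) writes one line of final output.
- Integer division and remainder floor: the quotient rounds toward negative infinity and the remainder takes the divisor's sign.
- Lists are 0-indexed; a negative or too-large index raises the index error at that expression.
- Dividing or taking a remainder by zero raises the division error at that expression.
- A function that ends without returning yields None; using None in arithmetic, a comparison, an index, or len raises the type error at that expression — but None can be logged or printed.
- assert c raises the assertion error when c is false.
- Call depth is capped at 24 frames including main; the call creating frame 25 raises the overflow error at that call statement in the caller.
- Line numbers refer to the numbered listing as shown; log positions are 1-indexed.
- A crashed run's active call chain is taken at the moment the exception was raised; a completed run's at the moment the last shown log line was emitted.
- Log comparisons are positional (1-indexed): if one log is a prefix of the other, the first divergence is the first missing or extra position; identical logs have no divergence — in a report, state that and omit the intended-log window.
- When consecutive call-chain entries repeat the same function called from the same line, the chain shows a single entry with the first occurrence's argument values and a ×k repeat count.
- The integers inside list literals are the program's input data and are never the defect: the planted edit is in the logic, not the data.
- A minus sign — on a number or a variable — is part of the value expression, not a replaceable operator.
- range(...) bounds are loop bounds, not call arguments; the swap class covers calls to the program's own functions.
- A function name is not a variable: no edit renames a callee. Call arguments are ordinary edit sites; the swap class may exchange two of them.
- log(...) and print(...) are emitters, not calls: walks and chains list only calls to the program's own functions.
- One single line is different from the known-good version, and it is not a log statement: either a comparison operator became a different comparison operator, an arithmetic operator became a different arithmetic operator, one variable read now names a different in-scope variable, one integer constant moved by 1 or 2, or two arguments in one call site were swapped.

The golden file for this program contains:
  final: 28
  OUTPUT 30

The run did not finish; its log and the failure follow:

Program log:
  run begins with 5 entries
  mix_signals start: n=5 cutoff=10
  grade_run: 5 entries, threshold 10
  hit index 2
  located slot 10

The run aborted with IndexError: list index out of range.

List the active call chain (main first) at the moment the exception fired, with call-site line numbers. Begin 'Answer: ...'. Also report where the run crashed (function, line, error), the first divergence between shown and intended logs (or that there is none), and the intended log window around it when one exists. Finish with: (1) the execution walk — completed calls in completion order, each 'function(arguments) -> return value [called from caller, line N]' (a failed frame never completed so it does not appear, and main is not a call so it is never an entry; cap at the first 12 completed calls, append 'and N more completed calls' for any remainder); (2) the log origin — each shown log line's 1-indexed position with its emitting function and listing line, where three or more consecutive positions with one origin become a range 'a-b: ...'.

Answer: main -> mix_signals (called at line 19).
Key observation: The log first diverges at position 5: the faulty run prints 'located slot 10' where the working version prints 'located slot 2'.
Crash: mix_signals, line 12, IndexError.
First divergence: position 5 — shown 'located slot 10', intended 'located slot 2'.
Intended log window:
  3: grade_run: 5 entries, threshold 10
  4: hit index 2
  5: located slot 2
  6: stage result 30
Execution walk:
  grade_run([11, 6, 10, 5, 3], 10) -> 10  [called from mix_signals, line 10]
Origin of each log line:
  1: from main, line 18
  2: from mix_signals, line 9
  3: from grade_run, line 2
  4: from grade_run, line 5
  5: from mix_signals, line 11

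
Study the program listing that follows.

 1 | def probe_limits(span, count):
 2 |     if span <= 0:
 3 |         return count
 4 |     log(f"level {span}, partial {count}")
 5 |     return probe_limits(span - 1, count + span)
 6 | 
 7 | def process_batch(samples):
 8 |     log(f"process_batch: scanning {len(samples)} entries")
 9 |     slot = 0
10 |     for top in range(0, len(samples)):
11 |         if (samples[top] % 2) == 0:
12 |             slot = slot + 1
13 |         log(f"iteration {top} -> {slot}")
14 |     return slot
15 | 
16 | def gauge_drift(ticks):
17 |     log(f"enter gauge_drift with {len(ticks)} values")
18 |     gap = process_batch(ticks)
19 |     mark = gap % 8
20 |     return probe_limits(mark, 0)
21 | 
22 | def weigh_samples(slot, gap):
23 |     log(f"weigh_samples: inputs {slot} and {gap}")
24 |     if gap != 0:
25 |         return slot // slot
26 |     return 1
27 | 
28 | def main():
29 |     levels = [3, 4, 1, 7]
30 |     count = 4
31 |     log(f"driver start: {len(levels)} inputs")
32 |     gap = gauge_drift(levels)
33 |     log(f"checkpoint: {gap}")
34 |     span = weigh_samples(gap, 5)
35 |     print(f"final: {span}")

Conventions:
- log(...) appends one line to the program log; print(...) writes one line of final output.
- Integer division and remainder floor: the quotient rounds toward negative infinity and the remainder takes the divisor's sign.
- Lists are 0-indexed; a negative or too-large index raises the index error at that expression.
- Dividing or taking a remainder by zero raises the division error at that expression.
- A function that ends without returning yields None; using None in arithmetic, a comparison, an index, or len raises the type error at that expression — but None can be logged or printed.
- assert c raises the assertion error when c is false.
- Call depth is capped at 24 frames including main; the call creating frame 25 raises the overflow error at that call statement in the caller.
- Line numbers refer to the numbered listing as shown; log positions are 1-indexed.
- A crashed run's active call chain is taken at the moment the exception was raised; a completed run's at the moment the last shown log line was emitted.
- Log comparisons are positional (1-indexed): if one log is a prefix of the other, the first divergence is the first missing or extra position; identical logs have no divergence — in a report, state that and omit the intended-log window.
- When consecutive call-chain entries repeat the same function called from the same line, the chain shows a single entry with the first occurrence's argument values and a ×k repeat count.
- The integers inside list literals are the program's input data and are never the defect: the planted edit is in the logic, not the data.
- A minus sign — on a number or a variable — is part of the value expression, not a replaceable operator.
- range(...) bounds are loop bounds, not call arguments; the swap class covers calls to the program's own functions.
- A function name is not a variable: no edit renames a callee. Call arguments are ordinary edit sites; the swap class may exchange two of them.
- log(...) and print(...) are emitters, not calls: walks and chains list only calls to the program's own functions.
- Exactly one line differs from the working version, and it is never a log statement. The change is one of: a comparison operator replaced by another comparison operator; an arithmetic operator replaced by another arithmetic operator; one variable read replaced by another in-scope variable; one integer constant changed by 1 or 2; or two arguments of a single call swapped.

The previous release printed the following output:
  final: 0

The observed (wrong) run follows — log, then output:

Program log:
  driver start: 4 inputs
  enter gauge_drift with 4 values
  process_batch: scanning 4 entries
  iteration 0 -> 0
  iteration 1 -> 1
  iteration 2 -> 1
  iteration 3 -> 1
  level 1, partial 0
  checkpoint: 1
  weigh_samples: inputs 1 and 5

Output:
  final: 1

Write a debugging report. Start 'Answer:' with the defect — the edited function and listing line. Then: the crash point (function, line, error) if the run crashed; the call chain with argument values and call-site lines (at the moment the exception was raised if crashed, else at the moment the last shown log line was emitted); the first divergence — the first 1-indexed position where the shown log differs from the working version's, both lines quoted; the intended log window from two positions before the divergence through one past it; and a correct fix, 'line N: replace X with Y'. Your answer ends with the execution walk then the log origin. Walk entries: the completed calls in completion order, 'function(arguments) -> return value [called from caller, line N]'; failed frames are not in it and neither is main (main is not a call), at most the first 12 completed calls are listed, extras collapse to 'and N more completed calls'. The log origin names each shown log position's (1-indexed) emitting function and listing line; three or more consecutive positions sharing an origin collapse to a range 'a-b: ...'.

Answer: the defect is in weigh_samples at line 25.
Core observation: The two runs log identically and part ways only at the printed values.
Call chain: main -> weigh_samples(1, 5) (called at line 34).
First divergence: none (the log streams are identical).
Execution walk:
  process_batch([3, 4, 1, 7]) -> 1  [called from gauge_drift, line 18]
  probe_limits(0, 1) -> 1  [called from probe_limits, line 5]
  probe_limits(1, 0) -> 1  [called from gauge_drift, line 20]
  gauge_drift([3, 4, 1, 7]) -> 1  [called from main, line 32]
  weigh_samples(1, 5) -> 1  [called from main, line 34]
Log origin:
  1: logged in main at line 31
  2: logged in gauge_drift at line 17
  3: logged in process_batch at line 8
  4-7: logged in process_batch at line 13
  8: logged in probe_limits at line 4
  9: logged in main at line 33
  10: logged in weigh_samples at line 23
A correct fix: line 25: replace `slot // slot` with `slot // gap`.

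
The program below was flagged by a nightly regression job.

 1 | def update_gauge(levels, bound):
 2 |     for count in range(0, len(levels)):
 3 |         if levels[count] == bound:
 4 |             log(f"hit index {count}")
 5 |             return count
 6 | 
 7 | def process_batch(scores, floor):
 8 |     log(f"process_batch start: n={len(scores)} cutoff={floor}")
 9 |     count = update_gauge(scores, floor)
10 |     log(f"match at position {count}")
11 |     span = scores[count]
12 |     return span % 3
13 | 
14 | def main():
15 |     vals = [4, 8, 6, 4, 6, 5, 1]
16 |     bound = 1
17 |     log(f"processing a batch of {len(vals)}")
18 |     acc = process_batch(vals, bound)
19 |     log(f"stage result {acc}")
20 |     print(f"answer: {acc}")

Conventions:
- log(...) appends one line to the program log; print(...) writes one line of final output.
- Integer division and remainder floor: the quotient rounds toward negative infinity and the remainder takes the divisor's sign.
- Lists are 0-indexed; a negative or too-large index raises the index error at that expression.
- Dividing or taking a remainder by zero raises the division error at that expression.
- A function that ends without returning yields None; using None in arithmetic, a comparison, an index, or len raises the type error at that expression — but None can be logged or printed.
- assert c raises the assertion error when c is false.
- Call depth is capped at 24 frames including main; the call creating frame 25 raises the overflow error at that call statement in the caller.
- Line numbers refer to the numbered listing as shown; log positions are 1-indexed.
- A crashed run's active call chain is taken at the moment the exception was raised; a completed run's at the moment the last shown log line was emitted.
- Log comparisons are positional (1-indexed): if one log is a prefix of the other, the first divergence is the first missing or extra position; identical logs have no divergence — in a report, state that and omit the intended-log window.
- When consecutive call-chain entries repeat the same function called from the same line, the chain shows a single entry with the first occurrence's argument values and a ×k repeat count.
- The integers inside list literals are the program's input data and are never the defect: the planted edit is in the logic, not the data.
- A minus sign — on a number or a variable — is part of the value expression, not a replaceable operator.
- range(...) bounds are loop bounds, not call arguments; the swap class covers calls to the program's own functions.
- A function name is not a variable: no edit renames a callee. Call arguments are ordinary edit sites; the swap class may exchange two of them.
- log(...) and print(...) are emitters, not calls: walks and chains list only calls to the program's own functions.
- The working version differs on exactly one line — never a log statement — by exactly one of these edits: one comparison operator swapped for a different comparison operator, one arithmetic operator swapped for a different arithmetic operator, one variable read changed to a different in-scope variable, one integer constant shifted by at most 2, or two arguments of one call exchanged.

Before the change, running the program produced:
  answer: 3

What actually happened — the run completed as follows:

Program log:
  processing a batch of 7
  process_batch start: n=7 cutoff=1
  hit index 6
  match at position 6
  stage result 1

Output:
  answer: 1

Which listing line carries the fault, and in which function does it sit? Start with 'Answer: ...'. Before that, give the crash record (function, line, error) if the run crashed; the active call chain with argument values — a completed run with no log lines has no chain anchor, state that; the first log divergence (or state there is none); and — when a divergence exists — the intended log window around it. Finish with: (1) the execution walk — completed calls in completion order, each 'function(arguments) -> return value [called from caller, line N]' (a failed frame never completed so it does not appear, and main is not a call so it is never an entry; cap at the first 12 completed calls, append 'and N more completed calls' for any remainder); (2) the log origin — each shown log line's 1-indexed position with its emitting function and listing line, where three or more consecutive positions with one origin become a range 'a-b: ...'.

Answer: the defect is in process_batch at line 12.
Core observation: Everything matches until log position 5, which reads 'stage result 1' in place of 'stage result 3'.
Call chain: main.
First divergence: position 5 — shown 'stage result 1', intended 'stage result 3'.
Intended log window:
  3: hit index 6
  4: match at position 6
  5: stage result 3
Execution walk:
  update_gauge([4, 8, 6, 4, 6, 5, 1], 1) -> 6  [called from process_batch, line 9]
  process_batch([4, 8, 6, 4, 6, 5, 1], 1) -> 1  [called from main, line 18]
Log origin:
  1: logged in main at line 17
  2: logged in process_batch at line 8
  3: logged in update_gauge at line 4
  4: logged in process_batch at line 10
  5: logged in main at line 19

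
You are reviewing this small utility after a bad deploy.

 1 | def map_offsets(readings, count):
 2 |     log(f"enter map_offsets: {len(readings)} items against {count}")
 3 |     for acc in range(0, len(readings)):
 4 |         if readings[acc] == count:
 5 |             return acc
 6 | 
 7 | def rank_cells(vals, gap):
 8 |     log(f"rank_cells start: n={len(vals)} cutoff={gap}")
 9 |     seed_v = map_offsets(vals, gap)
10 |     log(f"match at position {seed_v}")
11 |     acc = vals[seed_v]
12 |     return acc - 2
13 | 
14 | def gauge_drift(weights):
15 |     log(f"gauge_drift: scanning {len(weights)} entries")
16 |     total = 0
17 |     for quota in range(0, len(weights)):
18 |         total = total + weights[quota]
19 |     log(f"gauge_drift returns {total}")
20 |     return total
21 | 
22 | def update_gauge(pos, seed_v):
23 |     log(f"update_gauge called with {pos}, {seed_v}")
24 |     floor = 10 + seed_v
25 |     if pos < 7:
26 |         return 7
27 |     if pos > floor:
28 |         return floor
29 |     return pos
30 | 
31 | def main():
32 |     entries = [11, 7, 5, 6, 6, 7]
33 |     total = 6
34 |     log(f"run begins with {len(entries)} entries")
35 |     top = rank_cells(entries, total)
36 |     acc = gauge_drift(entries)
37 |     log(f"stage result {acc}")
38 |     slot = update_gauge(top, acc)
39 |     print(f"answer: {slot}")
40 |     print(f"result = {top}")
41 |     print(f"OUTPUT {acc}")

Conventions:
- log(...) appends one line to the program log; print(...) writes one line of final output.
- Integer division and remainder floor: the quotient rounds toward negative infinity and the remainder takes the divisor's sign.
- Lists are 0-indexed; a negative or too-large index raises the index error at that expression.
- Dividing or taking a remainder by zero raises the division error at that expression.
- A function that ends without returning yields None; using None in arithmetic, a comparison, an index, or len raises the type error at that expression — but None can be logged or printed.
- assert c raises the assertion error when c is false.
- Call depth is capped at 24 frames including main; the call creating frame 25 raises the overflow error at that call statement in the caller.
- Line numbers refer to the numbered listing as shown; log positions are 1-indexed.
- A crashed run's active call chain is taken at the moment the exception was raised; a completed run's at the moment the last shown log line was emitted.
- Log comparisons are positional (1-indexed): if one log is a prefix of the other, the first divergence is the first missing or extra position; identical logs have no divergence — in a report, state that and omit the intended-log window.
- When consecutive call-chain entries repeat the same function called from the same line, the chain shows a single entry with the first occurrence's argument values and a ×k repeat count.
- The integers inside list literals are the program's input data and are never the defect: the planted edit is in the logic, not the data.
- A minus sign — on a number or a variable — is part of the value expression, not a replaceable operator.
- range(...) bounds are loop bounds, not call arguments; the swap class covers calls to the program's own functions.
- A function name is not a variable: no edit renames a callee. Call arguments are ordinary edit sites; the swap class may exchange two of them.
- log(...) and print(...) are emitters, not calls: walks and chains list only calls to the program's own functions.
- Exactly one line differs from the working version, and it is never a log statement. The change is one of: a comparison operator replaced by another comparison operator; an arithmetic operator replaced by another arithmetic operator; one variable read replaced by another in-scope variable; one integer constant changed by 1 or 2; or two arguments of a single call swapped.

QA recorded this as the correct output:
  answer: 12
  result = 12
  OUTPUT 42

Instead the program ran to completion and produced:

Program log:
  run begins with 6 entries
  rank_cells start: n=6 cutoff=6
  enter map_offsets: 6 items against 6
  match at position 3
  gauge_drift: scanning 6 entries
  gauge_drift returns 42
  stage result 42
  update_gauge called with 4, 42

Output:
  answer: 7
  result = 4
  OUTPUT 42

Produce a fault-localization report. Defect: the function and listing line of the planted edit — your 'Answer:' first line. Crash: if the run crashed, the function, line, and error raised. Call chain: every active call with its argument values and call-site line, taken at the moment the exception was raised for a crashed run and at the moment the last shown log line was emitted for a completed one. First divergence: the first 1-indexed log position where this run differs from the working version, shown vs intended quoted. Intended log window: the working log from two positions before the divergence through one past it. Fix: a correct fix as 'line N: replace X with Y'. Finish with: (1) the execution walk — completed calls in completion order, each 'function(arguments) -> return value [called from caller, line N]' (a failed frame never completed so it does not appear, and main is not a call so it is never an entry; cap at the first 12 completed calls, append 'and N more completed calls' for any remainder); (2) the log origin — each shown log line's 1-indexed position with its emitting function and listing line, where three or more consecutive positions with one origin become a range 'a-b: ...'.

Answer: the defect is in rank_cells at line 12.
Key fact: The log first diverges at position 8: the faulty run prints 'update_gauge called with 4, 42' where the working version prints 'update_gauge called with 12, 42'.
Call chain: main -> update_gauge(4, 42) (called at line 38).
First divergence: position 8 — shown 'update_gauge called with 4, 42', intended 'update_gauge called with 12, 42'.
Intended log window:
  6: gauge_drift returns 42
  7: stage result 42
  8: update_gauge called with 12, 42
Execution walk:
  map_offsets([11, 7, 5, 6, 6, 7], 6) -> 3  [called from rank_cells, line 9]
  rank_cells([11, 7, 5, 6, 6, 7], 6) -> 4  [called from main, line 35]
  gauge_drift([11, 7, 5, 6, 6, 7]) -> 42  [called from main, line 36]
  update_gauge(4, 42) -> 7  [called from main, line 38]
Log line origins:
  1 — main, line 34
  2 — rank_cells, line 8
  3 — map_offsets, line 2
  4 — rank_cells, line 10
  5 — gauge_drift, line 15
  6 — gauge_drift, line 19
  7 — main, line 37
  8 — update_gauge, line 23
A correct fix: line 12: replace `-` with `*`.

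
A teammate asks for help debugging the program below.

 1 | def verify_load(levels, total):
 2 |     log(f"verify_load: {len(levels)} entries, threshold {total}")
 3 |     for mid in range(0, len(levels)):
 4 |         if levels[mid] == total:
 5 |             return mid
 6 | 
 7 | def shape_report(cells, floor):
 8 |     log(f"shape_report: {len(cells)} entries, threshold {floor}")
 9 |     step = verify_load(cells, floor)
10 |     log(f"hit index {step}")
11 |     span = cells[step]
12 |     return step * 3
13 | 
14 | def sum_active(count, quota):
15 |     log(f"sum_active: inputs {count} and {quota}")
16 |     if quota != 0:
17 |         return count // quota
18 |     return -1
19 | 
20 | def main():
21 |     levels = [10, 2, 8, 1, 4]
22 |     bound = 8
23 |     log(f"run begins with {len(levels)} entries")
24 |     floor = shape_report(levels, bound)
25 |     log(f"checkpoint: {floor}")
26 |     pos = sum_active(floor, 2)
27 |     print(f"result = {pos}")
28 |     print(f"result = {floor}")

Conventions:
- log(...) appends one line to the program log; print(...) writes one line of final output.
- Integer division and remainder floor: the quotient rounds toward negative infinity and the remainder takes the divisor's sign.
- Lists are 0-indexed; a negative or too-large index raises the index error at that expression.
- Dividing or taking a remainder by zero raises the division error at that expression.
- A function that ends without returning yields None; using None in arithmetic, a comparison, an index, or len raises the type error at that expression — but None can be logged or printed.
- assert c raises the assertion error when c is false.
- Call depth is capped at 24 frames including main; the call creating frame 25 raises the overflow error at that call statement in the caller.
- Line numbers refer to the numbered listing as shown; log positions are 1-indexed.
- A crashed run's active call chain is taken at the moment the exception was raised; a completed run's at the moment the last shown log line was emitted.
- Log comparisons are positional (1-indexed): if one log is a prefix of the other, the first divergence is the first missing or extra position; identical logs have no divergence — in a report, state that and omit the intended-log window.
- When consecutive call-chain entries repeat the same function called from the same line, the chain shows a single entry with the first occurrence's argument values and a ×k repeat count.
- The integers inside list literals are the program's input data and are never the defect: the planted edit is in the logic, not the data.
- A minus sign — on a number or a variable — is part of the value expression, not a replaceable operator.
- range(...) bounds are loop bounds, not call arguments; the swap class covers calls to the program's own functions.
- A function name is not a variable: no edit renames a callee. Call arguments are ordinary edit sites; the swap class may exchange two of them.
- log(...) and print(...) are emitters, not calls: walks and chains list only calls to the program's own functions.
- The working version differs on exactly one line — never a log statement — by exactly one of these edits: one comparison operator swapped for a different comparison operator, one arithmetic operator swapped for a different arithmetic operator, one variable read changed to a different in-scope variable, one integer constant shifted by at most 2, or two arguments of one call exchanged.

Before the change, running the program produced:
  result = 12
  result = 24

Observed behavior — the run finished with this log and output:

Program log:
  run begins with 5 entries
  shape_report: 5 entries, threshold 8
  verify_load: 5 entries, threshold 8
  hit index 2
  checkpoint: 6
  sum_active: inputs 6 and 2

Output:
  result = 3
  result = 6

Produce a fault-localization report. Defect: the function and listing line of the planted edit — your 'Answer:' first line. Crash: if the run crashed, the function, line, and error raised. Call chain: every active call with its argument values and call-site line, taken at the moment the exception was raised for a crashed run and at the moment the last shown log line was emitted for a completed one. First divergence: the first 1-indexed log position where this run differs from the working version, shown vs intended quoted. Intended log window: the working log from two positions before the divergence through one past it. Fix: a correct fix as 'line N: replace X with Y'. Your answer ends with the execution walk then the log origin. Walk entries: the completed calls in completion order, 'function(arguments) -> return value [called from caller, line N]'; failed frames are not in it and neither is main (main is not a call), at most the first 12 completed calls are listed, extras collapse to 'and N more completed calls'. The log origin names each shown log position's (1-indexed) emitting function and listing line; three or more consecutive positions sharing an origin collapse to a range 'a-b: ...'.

Answer: the defect is in shape_report at line 12.
Key observation: At log position 5 the runs split — shown 'checkpoint: 6', but the working version logs 'checkpoint: 24'.
Call chain: main -> sum_active(6, 2) (called at line 26).
First divergence: position 5; shown 'checkpoint: 6' vs intended 'checkpoint: 24'.
Intended log window:
  3: verify_load: 5 entries, threshold 8
  4: hit index 2
  5: checkpoint: 24
  6: sum_active: inputs 24 and 2
Execution walk:
  verify_load([10, 2, 8, 1, 4], 8) -> 2  [called from shape_report, line 9]
  shape_report([10, 2, 8, 1, 4], 8) -> 6  [called from main, line 24]
  sum_active(6, 2) -> 3  [called from main, line 26]
Log line origins:
  1: from main, line 23
  2: from shape_report, line 8
  3: from verify_load, line 2
  4: from shape_report, line 10
  5: from main, line 25
  6: from sum_active, line 15
A correct fix: line 12: replace `step` with `span`.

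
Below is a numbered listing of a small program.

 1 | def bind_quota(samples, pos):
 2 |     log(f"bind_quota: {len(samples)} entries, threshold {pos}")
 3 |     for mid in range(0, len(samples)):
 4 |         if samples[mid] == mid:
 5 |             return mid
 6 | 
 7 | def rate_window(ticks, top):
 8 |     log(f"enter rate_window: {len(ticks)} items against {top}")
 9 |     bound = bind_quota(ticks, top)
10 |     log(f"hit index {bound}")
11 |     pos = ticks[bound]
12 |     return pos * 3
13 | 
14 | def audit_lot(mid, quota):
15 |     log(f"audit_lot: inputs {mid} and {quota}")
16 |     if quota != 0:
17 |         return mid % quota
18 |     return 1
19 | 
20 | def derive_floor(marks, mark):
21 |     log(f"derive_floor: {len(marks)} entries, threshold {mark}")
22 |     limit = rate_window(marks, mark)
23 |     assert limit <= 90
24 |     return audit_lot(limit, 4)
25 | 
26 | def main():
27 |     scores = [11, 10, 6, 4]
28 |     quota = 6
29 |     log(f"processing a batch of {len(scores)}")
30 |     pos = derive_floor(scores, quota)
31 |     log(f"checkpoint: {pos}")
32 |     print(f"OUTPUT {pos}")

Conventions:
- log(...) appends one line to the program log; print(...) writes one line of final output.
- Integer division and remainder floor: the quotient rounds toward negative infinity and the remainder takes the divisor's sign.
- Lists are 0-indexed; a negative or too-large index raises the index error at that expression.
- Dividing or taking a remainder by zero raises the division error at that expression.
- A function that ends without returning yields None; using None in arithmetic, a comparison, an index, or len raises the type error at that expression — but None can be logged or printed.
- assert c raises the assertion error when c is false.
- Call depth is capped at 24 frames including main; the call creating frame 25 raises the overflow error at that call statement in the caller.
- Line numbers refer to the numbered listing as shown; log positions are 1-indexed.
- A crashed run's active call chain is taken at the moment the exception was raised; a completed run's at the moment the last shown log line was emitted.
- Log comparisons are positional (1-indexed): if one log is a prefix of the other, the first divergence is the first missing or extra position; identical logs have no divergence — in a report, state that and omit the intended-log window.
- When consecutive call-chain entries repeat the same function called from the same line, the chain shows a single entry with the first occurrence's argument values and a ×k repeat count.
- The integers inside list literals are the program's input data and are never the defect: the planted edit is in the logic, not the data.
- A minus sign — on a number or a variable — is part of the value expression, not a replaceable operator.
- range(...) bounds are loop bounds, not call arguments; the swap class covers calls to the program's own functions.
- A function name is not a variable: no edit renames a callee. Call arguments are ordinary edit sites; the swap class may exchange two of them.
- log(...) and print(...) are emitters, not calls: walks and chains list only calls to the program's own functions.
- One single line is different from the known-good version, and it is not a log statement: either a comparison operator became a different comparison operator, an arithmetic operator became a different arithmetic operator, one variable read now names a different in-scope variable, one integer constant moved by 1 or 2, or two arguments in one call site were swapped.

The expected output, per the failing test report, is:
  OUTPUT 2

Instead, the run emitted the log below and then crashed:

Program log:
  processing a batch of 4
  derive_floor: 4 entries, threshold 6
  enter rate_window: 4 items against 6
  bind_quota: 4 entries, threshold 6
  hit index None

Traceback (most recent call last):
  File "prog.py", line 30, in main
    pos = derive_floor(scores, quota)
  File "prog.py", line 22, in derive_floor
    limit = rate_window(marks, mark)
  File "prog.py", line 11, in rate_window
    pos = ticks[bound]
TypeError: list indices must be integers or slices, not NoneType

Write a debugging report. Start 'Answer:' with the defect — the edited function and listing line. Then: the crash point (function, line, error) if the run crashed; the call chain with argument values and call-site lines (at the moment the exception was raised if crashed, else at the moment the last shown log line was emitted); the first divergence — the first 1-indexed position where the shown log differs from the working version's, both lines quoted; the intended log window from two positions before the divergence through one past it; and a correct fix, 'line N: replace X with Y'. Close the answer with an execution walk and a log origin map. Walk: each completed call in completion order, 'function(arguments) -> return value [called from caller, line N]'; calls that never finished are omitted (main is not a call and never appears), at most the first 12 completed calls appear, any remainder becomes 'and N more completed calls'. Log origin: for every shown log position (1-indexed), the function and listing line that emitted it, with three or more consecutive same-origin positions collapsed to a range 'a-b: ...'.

Answer: the defect is in bind_quota at line 4.
Core observation: Log line 5 is where behavior first shows: 'hit index None' appears instead of 'hit index 2'.
Crash: rate_window, line 11, TypeError.
Call chain: main -> derive_floor([11, 10, 6, 4], 6) (called at line 30) -> rate_window([11, 10, 6, 4], 6) (called at line 22).
First divergence: position 5; shown 'hit index None' vs intended 'hit index 2'.
Intended log window:
  3: enter rate_window: 4 items against 6
  4: bind_quota: 4 entries, threshold 6
  5: hit index 2
  6: audit_lot: inputs 18 and 4
Execution walk:
  bind_quota([11, 10, 6, 4], 6) -> None  [called from rate_window, line 9]
Log origins:
  1: from main, line 29
  2: from derive_floor, line 21
  3: from rate_window, line 8
  4: from bind_quota, line 2
  5: from rate_window, line 10
A correct fix: line 4: replace `samples[mid] == mid` with `samples[mid] == pos`.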